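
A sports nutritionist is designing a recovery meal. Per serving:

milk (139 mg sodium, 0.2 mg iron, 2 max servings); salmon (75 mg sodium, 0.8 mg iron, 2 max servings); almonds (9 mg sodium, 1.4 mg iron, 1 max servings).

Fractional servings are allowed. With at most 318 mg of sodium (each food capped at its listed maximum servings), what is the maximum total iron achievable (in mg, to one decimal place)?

3.2 mg

Iron per mg sodium: almonds 0.1556, salmon 0.01067, milk 0.001439.
Take 1 serving of almonds: uses 9 mg sodium, +1.4 mg iron (running total 1.4 mg).
Take 2 servings of salmon: uses 150 mg sodium, +1.6 mg iron (running total 3.0 mg).
Take 1.144 servings of milk: uses 159 mg sodium, +0.2 mg iron (running total 3.2 mg).
Greedy by best ratio exhausts the sodium allowance optimally: 3.2 mg.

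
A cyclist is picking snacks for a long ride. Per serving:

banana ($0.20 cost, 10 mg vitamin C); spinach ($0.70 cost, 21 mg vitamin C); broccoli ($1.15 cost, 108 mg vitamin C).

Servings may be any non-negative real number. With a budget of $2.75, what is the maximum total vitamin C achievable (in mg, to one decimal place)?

Vitamin C per dollar: broccoli 93.91, banana 50, spinach 30.
With no serving limits, spend the whole cost allowance on broccoli: $2.75 / $1.15 × 108 mg = 258.3 mg.

258.3 mg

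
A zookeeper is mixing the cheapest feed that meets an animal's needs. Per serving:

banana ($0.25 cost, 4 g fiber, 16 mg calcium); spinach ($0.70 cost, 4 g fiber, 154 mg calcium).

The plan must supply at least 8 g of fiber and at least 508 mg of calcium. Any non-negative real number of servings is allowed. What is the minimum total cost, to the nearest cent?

$2.31

For a min-cost LP with two ≥-constraints, a basic feasible solution has at most two positive variables.
banana only: max(8/4, 508/16) = 31.75 servings → $7.94.
spinach only: max(8/4, 508/154) = 3.299 servings → $2.31.
banana + spinach with both targets exact would need a negative amount; discard.
The minimum over all feasible corners is $2.31.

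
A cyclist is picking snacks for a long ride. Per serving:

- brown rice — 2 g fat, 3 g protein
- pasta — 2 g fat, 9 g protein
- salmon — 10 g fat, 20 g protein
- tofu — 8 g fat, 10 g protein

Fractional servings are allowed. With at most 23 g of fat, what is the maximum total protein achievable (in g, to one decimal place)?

Protein per g fat: pasta 4.5, salmon 2, brown rice 1.5, tofu 1.25.
With no serving limits, spend the whole fat allowance on pasta: 23 g / 2 g × 9 g = 103.5 g.

103.5 g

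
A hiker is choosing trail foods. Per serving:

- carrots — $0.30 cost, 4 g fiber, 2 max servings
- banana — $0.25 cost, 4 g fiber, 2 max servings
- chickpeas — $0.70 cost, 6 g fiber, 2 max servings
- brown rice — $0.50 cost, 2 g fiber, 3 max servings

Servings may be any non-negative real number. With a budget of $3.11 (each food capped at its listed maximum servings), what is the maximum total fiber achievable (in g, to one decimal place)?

Fiber per dollar: banana 16, carrots 13.33, chickpeas 8.571, brown rice 4.
Take 2 servings of banana: spends $0.50, +8.0 g fiber (running total 8.0 g).
Take 2 servings of carrots: spends $0.60, +8.0 g fiber (running total 16.0 g).
Take 2 servings of chickpeas: spends $1.40, +12.0 g fiber (running total 28.0 g).
Take 1.22 servings of brown rice: spends $0.61, +2.4 g fiber (running total 30.4 g).
Filling greedily by fiber-per-dollar is optimal for one linear limit, giving 30.4 g.

30.4 g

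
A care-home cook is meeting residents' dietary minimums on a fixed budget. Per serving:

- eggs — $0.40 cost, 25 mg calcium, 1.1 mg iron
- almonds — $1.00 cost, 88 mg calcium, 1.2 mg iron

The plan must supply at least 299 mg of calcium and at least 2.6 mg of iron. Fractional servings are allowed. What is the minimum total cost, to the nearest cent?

$3.40

Two binding constraints pin down two serving amounts, so the optimal mix uses at most two foods. The candidates are each food alone (scaled to the tighter of calcium/iron) and each pair with both constraints tight.
eggs only: max(299/25, 2.6/1.1) = 11.96 servings → $4.78.
almonds only: max(299/88, 2.6/1.2) = 3.398 servings → $3.40.
eggs + almonds with both targets exact would need a negative amount; discard.
Cheapest feasible corner: $3.40.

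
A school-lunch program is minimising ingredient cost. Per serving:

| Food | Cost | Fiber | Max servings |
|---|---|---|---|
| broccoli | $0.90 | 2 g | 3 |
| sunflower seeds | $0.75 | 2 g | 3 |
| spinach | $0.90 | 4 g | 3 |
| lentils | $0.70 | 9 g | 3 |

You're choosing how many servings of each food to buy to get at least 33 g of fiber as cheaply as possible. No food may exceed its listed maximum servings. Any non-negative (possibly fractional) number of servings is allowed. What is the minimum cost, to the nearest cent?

$3.45

Cost per g of fiber: lentils $0.0778, spinach $0.2250, sunflower seeds $0.3750, broccoli $0.4500.
Take 3 servings of lentils: +27.0 g fiber for $2.10 (total $2.10, still need 6.0 g).
Take 1.5 servings of spinach: +6.0 g fiber for $1.35 (total $3.45, still need 0.0 g).
Greedy by cheapest-per-g is optimal for a single linear constraint, so the minimum cost is $3.45.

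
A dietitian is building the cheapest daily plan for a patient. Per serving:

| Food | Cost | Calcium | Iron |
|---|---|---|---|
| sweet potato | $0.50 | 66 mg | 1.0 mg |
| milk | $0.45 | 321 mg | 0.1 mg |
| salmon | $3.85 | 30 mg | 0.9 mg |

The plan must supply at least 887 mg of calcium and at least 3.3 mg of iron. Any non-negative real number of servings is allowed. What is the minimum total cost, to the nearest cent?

$2.50

Minimising a linear cost over {calcium ≥ 887, iron ≥ 3.3, servings ≥ 0} — the optimum is at a vertex, using one or two foods.
sweet potato only: max(887/66, 3.3/1.0) = 13.44 servings → $6.72.
milk only: max(887/321, 3.3/0.1) = 33 servings → $14.85.
salmon only: max(887/30, 3.3/0.9) = 29.57 servings → $113.83.
sweet potato + milk with both tight: 3.087 servings and 2.128 servings → $2.50.
sweet potato + salmon with both targets exact would need a negative amount; discard.
milk + salmon with both tight: 2.446 servings and 3.395 servings → $14.17.
The minimum over all feasible corners is $2.50.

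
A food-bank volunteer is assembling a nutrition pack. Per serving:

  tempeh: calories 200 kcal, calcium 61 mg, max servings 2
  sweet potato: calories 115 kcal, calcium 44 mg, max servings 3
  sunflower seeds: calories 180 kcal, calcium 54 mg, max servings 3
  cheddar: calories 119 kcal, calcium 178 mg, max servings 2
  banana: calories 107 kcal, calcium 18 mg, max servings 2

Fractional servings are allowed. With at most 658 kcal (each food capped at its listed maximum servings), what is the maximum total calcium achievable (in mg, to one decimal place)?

510.9 mg

Calcium per kcal: cheddar 1.496, sweet potato 0.3826, tempeh 0.305, sunflower seeds 0.3, banana 0.1682.
Take 2 servings of cheddar: uses 238 kcal, +356.0 mg calcium (running total 356.0 mg).
Take 3 servings of sweet potato: uses 345 kcal, +132.0 mg calcium (running total 488.0 mg).
Take 0.375 servings of tempeh: uses 75 kcal, +22.9 mg calcium (running total 510.9 mg).
Filling greedily by calcium-per-kcal is optimal for one linear limit, giving 510.9 mg.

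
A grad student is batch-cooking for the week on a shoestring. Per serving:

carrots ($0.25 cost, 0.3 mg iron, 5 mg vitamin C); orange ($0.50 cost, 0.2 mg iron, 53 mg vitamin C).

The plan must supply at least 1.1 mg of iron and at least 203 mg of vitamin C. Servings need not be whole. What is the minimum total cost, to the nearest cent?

An LP optimum is at a vertex; with two nutrient constraints at most two foods are used. Check each candidate.
carrots only: max(1.1/0.3, 203/5) = 40.6 servings → $10.15.
orange only: max(1.1/0.2, 203/53) = 5.5 servings → $2.75.
carrots + orange with both tight: 1.188 servings and 3.718 servings → $2.16.
Cheapest feasible corner: $2.16.

$2.16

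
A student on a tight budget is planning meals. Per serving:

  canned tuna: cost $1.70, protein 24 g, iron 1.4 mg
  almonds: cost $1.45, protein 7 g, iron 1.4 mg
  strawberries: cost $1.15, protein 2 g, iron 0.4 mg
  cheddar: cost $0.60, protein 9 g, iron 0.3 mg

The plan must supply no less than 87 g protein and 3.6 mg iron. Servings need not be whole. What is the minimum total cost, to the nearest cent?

canned tuna only: max(87/24, 3.6/1.4) = 3.625 servings → $6.16.
almonds only: max(87/7, 3.6/1.4) = 12.43 servings → $18.02.
strawberries only: max(87/2, 3.6/0.4) = 43.5 servings → $50.02.
cheddar only: max(87/9, 3.6/0.3) = 12 servings → $7.20.
canned tuna + almonds: intersection lies outside the first quadrant.
canned tuna + strawberries: the both-tight solution has a negative serving — not a feasible corner.
canned tuna + cheddar with both tight: 1.167 servings and 6.556 servings → $5.92.
almonds + strawberries (both tight): parallel constraints — no distinct corner.
almonds + cheddar with both tight: 0.6 servings and 9.2 servings → $6.39.
strawberries + cheddar with both tight: 2.1 servings and 9.2 servings → $7.93.
The minimum over all feasible corners is $5.92.

$5.92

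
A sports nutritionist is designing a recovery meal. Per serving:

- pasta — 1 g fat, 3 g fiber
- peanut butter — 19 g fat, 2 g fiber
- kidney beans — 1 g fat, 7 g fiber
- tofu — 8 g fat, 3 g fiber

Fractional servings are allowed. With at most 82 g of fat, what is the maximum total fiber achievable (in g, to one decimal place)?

574.0 g

Fiber per g fat: kidney beans 7, pasta 3, tofu 0.375, peanut butter 0.1053.
With no serving limits, spend the whole fat allowance on kidney beans: 82 g / 1 g × 7 g = 574.0 g.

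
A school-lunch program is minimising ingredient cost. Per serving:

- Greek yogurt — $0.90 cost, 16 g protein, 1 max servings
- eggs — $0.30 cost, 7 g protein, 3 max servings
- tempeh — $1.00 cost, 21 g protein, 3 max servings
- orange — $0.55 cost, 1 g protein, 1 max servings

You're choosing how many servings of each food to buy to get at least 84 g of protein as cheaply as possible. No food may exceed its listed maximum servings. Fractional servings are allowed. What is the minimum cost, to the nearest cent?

$3.90

Cost per g of protein: eggs $0.0429, tempeh $0.0476, Greek yogurt $0.0563, orange $0.5500.
Take 3 servings of eggs: +21.0 g protein for $0.90 (total $0.90, still need 63.0 g).
Take 3 servings of tempeh: +63.0 g protein for $3.00 (total $3.90, still need 0.0 g).
Greedy by cheapest-per-g is optimal for a single linear constraint, so the minimum cost is $3.90.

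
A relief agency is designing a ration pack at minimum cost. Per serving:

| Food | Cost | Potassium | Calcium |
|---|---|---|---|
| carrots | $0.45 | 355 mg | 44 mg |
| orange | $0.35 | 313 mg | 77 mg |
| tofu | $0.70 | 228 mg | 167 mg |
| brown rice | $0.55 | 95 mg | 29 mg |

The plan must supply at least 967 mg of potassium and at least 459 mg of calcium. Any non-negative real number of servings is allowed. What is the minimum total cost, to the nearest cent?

$1.97

A basic optimal solution has at most two foods positive. Try each food alone and each pair with both targets met exactly.
carrots only: max(967/355, 459/44) = 10.43 servings → $4.69.
orange only: max(967/313, 459/77) = 5.961 servings → $2.09.
tofu only: max(967/228, 459/167) = 4.241 servings → $2.97.
brown rice only: max(967/95, 459/29) = 15.83 servings → $8.71.
carrots + orange with both targets exact would need a negative amount; discard.
carrots + tofu with both tight: 1.154 servings and 2.444 servings → $2.23.
carrots + brown rice: intersection lies outside the first quadrant.
orange + tofu with both tight: 1.637 servings and 1.994 servings → $1.97.
orange + brown rice: the both-tight solution has a negative serving — not a feasible corner.
tofu + brown rice with both tight: 1.682 servings and 6.143 servings → $4.56.
So the least-cost plan costs $1.97.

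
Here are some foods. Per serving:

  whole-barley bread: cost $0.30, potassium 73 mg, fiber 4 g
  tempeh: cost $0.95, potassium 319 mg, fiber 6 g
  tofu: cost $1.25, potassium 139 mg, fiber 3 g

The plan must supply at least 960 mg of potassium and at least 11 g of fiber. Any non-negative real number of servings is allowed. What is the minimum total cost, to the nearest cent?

$2.86

An LP optimum is at a vertex; with two nutrient constraints at most two foods are used. Check each candidate.
whole-barley bread only: max(960/73, 11/4) = 13.15 servings → $3.95.
tempeh only: max(960/319, 11/6) = 3.009 servings → $2.86.
tofu only: max(960/139, 11/3) = 6.906 servings → $8.63.
whole-barley bread + tempeh: the both-tight solution has a negative serving — not a feasible corner.
whole-barley bread + tofu with both targets exact would need a negative amount; discard.
tempeh + tofu: the both-tight solution has a negative serving — not a feasible corner.
Cheapest feasible corner: $2.86.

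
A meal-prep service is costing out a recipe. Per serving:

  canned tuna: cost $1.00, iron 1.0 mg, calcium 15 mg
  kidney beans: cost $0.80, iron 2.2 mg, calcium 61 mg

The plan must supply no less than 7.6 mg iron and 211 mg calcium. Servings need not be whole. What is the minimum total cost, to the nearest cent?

$2.77

canned tuna only: max(7.6/1.0, 211/15) = 14.07 servings → $14.07.
kidney beans only: max(7.6/2.2, 211/61) = 3.459 servings → $2.77.
canned tuna + kidney beans with both targets exact would need a negative amount; discard.
Cheapest feasible corner: $2.77.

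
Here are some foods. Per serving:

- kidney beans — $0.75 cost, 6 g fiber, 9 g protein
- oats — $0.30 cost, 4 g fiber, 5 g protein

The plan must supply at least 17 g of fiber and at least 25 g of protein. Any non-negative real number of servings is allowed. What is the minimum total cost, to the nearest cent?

$1.50

A basic optimal solution has at most two foods positive. Try each food alone and each pair with both targets met exactly.
kidney beans only: max(17/6, 25/9) = 2.833 servings → $2.12.
oats only: max(17/4, 25/5) = 5 servings → $1.50.
kidney beans + oats with both tight: 2.5 servings and 0.5 servings → $2.02.
So the least-cost plan costs $1.50.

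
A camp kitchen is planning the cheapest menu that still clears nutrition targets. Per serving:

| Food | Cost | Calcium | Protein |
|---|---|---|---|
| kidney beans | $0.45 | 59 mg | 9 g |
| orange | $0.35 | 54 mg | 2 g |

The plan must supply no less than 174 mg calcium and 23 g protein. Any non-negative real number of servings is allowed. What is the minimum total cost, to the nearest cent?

An LP optimum is at a vertex; with two nutrient constraints at most two foods are used. Check each candidate.
kidney beans only: max(174/59, 23/9) = 2.949 servings → $1.33.
orange only: max(174/54, 23/2) = 11.5 servings → $4.03.
kidney beans + orange with both tight: 2.429 servings and 0.5679 servings → $1.29.
Cheapest feasible corner: $1.29.

$1.29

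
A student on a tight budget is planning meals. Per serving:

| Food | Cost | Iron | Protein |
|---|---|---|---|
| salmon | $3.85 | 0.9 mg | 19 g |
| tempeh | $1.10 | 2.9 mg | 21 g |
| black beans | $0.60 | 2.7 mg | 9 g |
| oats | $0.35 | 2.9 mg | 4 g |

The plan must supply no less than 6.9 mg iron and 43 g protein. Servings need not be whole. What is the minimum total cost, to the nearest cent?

$2.31

salmon only: max(6.9/0.9, 43/19) = 7.667 servings → $29.52.
tempeh only: max(6.9/2.9, 43/21) = 2.379 servings → $2.62.
black beans only: max(6.9/2.7, 43/9) = 4.778 servings → $2.87.
oats only: max(6.9/2.9, 43/4) = 10.75 servings → $3.76.
salmon + tempeh with both targets exact would need a negative amount; discard.
salmon + black beans with both tight: 1.25 servings and 2.139 servings → $6.10.
salmon + oats with both tight: 1.885 servings and 1.794 servings → $7.89.
tempeh + black beans with both tight: 1.765 servings and 0.6601 servings → $2.34.
tempeh + oats with both tight: 1.97 servings and 0.4097 servings → $2.31.
black beans + oats: intersection lies outside the first quadrant.
The minimum over all feasible corners is $2.31.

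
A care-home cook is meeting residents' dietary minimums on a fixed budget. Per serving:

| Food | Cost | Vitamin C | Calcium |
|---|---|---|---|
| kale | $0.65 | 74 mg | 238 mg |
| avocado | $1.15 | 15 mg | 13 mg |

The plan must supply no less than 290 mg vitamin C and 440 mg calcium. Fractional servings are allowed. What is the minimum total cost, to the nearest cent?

$2.55

An LP optimum is at a vertex; with two nutrient constraints at most two foods are used. Check each candidate.
kale only: max(290/74, 440/238) = 3.919 servings → $2.55.
avocado only: max(290/15, 440/13) = 33.85 servings → $38.92.
kale + avocado with both tight: 1.085 servings and 13.98 servings → $16.78.
The minimum over all feasible corners is $2.55.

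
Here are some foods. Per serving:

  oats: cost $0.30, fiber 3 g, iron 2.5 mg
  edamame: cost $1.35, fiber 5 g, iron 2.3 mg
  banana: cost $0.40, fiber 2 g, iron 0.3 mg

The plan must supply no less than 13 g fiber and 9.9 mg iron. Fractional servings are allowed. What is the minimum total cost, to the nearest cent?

$1.30

oats only: max(13/3, 9.9/2.5) = 4.333 servings → $1.30.
edamame only: max(13/5, 9.9/2.3) = 4.304 servings → $5.81.
banana only: max(13/2, 9.9/0.3) = 33 servings → $13.20.
oats + edamame with both tight: 3.5 servings and 0.5 servings → $1.73.
oats + banana with both tight: 3.878 servings and 0.6829 servings → $1.44.
edamame + banana: intersection lies outside the first quadrant.
So the least-cost plan costs $1.30.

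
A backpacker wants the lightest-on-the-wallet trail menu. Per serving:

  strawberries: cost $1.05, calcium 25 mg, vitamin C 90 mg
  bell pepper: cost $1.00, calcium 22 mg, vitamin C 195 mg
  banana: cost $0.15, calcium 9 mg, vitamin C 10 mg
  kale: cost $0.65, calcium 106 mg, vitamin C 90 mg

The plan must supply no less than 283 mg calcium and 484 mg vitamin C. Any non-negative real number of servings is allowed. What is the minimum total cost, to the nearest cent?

$2.93

This is a tiny linear program; its minimum lies at a vertex of the feasible set. List the vertices and price them.
strawberries only: max(283/25, 484/90) = 11.32 servings → $11.89.
bell pepper only: max(283/22, 484/195) = 12.86 servings → $12.86.
banana only: max(283/9, 484/10) = 48.4 servings → $7.26.
kale only: max(283/106, 484/90) = 5.378 servings → $3.50.
strawberries + bell pepper: the both-tight solution has a negative serving — not a feasible corner.
strawberries + banana with both tight: 2.725 servings and 23.88 servings → $6.44.
strawberries + kale with both tight: 3.544 servings and 1.834 servings → $4.91.
bell pepper + banana with both tight: 0.9941 servings and 29.01 servings → $5.35.
bell pepper + kale with both tight: 1.382 servings and 2.383 servings → $2.93.
banana + kale: intersection lies outside the first quadrant.
So the least-cost plan costs $2.93.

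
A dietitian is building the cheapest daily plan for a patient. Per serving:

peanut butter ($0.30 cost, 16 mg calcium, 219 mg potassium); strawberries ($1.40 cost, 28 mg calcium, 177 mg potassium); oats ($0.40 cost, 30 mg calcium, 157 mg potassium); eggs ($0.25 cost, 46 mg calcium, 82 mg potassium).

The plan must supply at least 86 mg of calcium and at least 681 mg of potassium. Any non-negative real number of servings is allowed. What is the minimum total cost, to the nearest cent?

At the optimum either one food covers both requirements or two foods hit both targets exactly; no other combination can be cheaper.
peanut butter only: max(86/16, 681/219) = 5.375 servings → $1.61.
strawberries only: max(86/28, 681/177) = 3.847 servings → $5.39.
oats only: max(86/30, 681/157) = 4.338 servings → $1.74.
eggs only: max(86/46, 681/82) = 8.305 servings → $2.08.
peanut butter + strawberries with both tight: 1.165 servings and 2.405 servings → $3.72.
peanut butter + oats with both tight: 1.707 servings and 1.956 servings → $1.29.
peanut butter + eggs with both tight: 2.77 servings and 0.906 servings → $1.06.
strawberries + oats: the both-tight solution has a negative serving — not a feasible corner.
strawberries + eggs: intersection lies outside the first quadrant.
oats + eggs with both targets exact would need a negative amount; discard.
So the least-cost plan costs $1.06.

$1.06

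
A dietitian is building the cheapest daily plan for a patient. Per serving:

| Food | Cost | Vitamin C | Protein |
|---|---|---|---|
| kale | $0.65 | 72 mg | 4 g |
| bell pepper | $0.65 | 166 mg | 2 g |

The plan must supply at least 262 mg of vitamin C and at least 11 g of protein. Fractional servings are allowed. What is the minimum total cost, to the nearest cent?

Check every corner: each single food scaled to meet both minima, and each pair solved so both constraints bind.
kale only: max(262/72, 11/4) = 3.639 servings → $2.37.
bell pepper only: max(262/166, 11/2) = 5.5 servings → $3.58.
kale + bell pepper with both tight: 2.504 servings and 0.4923 servings → $1.95.
So the least-cost plan costs $1.95.

$1.95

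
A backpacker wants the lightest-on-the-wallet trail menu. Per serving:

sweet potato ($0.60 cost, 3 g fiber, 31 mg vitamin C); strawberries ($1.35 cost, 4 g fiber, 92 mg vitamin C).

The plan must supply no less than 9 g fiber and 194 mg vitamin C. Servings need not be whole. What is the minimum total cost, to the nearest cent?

$2.90

Check every corner: each single food scaled to meet both minima, and each pair solved so both constraints bind.
sweet potato only: max(9/3, 194/31) = 6.258 servings → $3.75.
strawberries only: max(9/4, 194/92) = 2.25 servings → $3.04.
sweet potato + strawberries with both tight: 0.3421 servings and 1.993 servings → $2.90.
The minimum over all feasible corners is $2.90.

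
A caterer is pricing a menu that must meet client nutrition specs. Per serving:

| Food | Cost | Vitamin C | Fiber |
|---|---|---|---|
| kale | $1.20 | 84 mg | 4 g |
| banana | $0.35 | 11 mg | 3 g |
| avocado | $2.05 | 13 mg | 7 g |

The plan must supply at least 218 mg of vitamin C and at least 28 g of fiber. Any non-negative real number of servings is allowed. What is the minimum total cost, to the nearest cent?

$4.49

This is a tiny linear program; its minimum lies at a vertex of the feasible set. List the vertices and price them.
kale only: max(218/84, 28/4) = 7 servings → $8.40.
banana only: max(218/11, 28/3) = 19.82 servings → $6.94.
avocado only: max(218/13, 28/7) = 16.77 servings → $34.38.
kale + banana with both tight: 1.663 servings and 7.115 servings → $4.49.
kale + avocado with both tight: 2.168 servings and 2.761 servings → $8.26.
banana + avocado with both targets exact would need a negative amount; discard.
Cheapest feasible corner: $4.49.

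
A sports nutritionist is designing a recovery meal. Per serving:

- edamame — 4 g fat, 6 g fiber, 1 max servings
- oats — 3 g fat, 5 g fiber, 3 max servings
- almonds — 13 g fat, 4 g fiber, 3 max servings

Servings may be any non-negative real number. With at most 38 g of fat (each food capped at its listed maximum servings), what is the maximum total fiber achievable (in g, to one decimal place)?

28.7 g

Fiber per g fat: oats 1.667, edamame 1.5, almonds 0.3077.
Take 3 servings of oats: uses 9 g fat, +15.0 g fiber (running total 15.0 g).
Take 1 serving of edamame: uses 4 g fat, +6.0 g fiber (running total 21.0 g).
Take 1.923 servings of almonds: uses 25 g fat, +7.7 g fiber (running total 28.7 g).
Filling greedily by fiber-per-g fat is optimal for one linear limit, giving 28.7 g.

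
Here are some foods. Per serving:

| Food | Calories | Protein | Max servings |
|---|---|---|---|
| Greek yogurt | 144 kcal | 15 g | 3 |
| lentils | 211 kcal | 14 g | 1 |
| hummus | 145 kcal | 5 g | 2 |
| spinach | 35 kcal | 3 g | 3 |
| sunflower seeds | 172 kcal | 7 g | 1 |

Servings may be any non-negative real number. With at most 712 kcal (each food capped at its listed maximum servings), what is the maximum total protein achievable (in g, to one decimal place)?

65.6 g

Protein per kcal: Greek yogurt 0.1042, spinach 0.08571, lentils 0.06635, sunflower seeds 0.0407, hummus 0.03448.
Take 3 servings of Greek yogurt: uses 432 kcal, +45.0 g protein (running total 45.0 g).
Take 3 servings of spinach: uses 105 kcal, +9.0 g protein (running total 54.0 g).
Take 0.8294 servings of lentils: uses 175 kcal, +11.6 g protein (running total 65.6 g).
Greedy by best ratio exhausts the calories allowance optimally: 65.6 g.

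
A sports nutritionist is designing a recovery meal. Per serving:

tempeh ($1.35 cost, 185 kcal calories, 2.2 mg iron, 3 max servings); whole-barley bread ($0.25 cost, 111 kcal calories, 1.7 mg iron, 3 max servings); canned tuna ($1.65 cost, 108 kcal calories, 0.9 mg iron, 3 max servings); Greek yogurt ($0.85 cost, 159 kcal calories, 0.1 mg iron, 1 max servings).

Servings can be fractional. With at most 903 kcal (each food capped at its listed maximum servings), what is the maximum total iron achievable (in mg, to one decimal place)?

11.8 mg

Iron per kcal: whole-barley bread 0.01532, tempeh 0.01189, canned tuna 0.008333, Greek yogurt 0.0006289.
Take 3 servings of whole-barley bread: uses 333 kcal, +5.1 mg iron (running total 5.1 mg).
Take 3 servings of tempeh: uses 555 kcal, +6.6 mg iron (running total 11.7 mg).
Take 0.1389 servings of canned tuna: uses 15 kcal, +0.1 mg iron (running total 11.8 mg).
Filling greedily by iron-per-kcal is optimal for one linear limit, giving 11.8 mg.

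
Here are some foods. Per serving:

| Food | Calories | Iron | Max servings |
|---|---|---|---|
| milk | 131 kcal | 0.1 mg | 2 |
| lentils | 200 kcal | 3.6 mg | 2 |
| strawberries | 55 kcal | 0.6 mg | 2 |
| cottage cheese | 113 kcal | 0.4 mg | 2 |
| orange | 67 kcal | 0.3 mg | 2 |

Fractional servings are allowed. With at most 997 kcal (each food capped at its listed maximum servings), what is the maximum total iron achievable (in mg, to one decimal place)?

9.9 mg

Iron per kcal: lentils 0.018, strawberries 0.01091, orange 0.004478, cottage cheese 0.00354, milk 0.0007634.
Take 2 servings of lentils: uses 400 kcal, +7.2 mg iron (running total 7.2 mg).
Take 2 servings of strawberries: uses 110 kcal, +1.2 mg iron (running total 8.4 mg).
Take 2 servings of orange: uses 134 kcal, +0.6 mg iron (running total 9.0 mg).
Take 2 servings of cottage cheese: uses 226 kcal, +0.8 mg iron (running total 9.8 mg).
Take 0.9695 servings of milk: uses 127 kcal, +0.1 mg iron (running total 9.9 mg).
Filling greedily by iron-per-kcal is optimal for one linear limit, giving 9.9 mg.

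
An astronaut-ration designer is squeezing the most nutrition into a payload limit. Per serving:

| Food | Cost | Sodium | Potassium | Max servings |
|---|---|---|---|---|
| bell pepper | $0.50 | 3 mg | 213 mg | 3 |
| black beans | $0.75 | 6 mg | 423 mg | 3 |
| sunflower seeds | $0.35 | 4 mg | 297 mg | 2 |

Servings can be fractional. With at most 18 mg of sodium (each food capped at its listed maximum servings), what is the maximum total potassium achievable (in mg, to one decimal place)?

1303.5 mg

Potassium per mg sodium: sunflower seeds 74.25, bell pepper 71, black beans 70.5.
Take 2 servings of sunflower seeds: uses 8 mg sodium, +594.0 mg potassium (running total 594.0 mg).
Take 3 servings of bell pepper: uses 9 mg sodium, +639.0 mg potassium (running total 1233.0 mg).
Take 0.1667 servings of black beans: uses 1 mg sodium, +70.5 mg potassium (running total 1303.5 mg).
Greedy by best ratio exhausts the sodium allowance optimally: 1303.5 mg.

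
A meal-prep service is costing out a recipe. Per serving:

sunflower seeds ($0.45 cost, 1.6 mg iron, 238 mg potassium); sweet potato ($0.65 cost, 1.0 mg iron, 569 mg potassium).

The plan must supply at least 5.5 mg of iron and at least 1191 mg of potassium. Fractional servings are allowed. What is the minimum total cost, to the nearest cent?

Check every corner: each single food scaled to meet both minima, and each pair solved so both constraints bind.
sunflower seeds only: max(5.5/1.6, 1191/238) = 5.004 servings → $2.25.
sweet potato only: max(5.5/1.0, 1191/569) = 5.5 servings → $3.58.
sunflower seeds + sweet potato with both tight: 2.883 servings and 0.8873 servings → $1.87.
The minimum over all feasible corners is $1.87.

$1.87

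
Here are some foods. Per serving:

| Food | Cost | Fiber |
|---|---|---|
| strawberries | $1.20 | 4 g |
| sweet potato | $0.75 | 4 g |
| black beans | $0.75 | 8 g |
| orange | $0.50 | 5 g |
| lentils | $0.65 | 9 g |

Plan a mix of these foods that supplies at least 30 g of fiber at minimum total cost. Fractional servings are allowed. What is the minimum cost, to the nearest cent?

Cost per g of fiber: lentils $0.0722, black beans $0.0938, orange $0.1000, sweet potato $0.1875, strawberries $0.3000.
With no serving limits, use only lentils: 30 g / 9 g = 3.333 servings × $0.65 = $2.17.

$2.17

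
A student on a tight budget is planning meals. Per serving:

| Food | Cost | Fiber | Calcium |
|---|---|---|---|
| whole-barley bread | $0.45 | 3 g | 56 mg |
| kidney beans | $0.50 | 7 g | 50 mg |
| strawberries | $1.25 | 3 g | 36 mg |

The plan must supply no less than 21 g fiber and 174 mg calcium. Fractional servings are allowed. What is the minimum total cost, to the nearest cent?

$1.66

whole-barley bread only: max(21/3, 174/56) = 7 servings → $3.15.
kidney beans only: max(21/7, 174/50) = 3.48 servings → $1.74.
strawberries only: max(21/3, 174/36) = 7 servings → $8.75.
whole-barley bread + kidney beans with both tight: 0.6942 servings and 2.702 servings → $1.66.
whole-barley bread + strawberries: the both-tight solution has a negative serving — not a feasible corner.
kidney beans + strawberries with both tight: 2.294 servings and 1.647 servings → $3.21.
Cheapest feasible corner: $1.66.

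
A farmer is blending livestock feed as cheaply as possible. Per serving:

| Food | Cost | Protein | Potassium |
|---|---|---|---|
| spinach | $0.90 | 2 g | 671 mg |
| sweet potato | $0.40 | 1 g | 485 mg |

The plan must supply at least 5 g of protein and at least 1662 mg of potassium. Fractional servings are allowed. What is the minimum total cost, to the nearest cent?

$2.00

Minimising a linear cost over {protein ≥ 5, potassium ≥ 1662, servings ≥ 0} — the optimum is at a vertex, using one or two foods.
spinach only: max(5/2, 1662/671) = 2.5 servings → $2.25.
sweet potato only: max(5/1, 1662/485) = 5 servings → $2.00.
spinach + sweet potato: the both-tight solution has a negative serving — not a feasible corner.
The minimum over all feasible corners is $2.00.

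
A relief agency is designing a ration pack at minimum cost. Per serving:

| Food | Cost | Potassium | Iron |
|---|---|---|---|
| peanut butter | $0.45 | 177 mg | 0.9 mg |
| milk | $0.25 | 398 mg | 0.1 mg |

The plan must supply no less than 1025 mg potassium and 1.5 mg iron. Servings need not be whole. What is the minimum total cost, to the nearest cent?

Two binding constraints pin down two serving amounts, so the optimal mix uses at most two foods. The candidates are each food alone (scaled to the tighter of potassium/iron) and each pair with both constraints tight.
peanut butter only: max(1025/177, 1.5/0.9) = 5.791 servings → $2.61.
milk only: max(1025/398, 1.5/0.1) = 15 servings → $3.75.
peanut butter + milk with both tight: 1.452 servings and 1.93 servings → $1.14.
So the least-cost plan costs $1.14.

$1.14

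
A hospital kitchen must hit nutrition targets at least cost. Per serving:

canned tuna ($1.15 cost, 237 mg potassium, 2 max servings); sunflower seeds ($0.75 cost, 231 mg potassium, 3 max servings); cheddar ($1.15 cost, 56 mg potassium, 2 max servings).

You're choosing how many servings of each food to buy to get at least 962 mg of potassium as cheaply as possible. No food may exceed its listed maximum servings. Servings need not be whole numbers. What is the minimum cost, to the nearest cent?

Cost per mg of potassium: sunflower seeds $0.0032, canned tuna $0.0049, cheddar $0.0205.
Take 3 servings of sunflower seeds: +693.0 mg potassium for $2.25 (total $2.25, still need 269.0 mg).
Take 1.135 servings of canned tuna: +269.0 mg potassium for $1.31 (total $3.56, still need 0.0 mg).
Greedy by cheapest-per-mg is optimal for a single linear constraint, so the minimum cost is $3.56.

$3.56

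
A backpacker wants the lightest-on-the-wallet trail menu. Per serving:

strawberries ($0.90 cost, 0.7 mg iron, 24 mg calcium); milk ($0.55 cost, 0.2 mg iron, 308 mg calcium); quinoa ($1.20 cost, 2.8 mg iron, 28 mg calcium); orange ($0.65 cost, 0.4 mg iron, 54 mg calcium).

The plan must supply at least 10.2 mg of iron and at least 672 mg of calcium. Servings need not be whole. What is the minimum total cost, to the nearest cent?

$5.24

For a min-cost LP with two ≥-constraints, a basic feasible solution has at most two positive variables.
strawberries only: max(10.2/0.7, 672/24) = 28 servings → $25.20.
milk only: max(10.2/0.2, 672/308) = 51 servings → $28.05.
quinoa only: max(10.2/2.8, 672/28) = 24 servings → $28.80.
orange only: max(10.2/0.4, 672/54) = 25.5 servings → $16.57.
strawberries + milk with both tight: 14.27 servings and 1.07 servings → $13.43.
strawberries + quinoa: intersection lies outside the first quadrant.
strawberries + orange with both tight: 10 servings and 8 servings → $14.20.
milk + quinoa with both tight: 1.863 servings and 3.51 servings → $5.24.
milk + orange: intersection lies outside the first quadrant.
quinoa + orange with both tight: 2.014 servings and 11.4 servings → $9.83.
So the least-cost plan costs $5.24.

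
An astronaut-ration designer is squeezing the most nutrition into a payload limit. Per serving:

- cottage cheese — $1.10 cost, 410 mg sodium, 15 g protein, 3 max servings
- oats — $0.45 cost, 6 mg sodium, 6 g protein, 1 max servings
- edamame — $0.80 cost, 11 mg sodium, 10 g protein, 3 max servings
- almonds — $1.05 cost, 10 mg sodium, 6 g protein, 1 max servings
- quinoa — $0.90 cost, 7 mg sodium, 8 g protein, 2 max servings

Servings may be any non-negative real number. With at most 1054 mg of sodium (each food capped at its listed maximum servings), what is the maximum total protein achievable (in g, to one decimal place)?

94.3 g

Protein per mg sodium: quinoa 1.143, oats 1, edamame 0.9091, almonds 0.6, cottage cheese 0.03659.
Take 2 servings of quinoa: uses 14 mg sodium, +16.0 g protein (running total 16.0 g).
Take 1 serving of oats: uses 6 mg sodium, +6.0 g protein (running total 22.0 g).
Take 3 servings of edamame: uses 33 mg sodium, +30.0 g protein (running total 52.0 g).
Take 1 serving of almonds: uses 10 mg sodium, +6.0 g protein (running total 58.0 g).
Take 2.417 servings of cottage cheese: uses 991 mg sodium, +36.3 g protein (running total 94.3 g).
Filling greedily by protein-per-mg sodium is optimal for one linear limit, giving 94.3 g.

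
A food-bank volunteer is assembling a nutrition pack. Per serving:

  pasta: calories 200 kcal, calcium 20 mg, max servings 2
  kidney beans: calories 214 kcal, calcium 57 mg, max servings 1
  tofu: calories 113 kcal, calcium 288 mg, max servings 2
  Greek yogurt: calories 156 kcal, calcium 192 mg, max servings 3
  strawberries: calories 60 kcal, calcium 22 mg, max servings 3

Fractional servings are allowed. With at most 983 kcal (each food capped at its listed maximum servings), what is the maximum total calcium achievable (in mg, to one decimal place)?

Calcium per kcal: tofu 2.549, Greek yogurt 1.231, strawberries 0.3667, kidney beans 0.2664, pasta 0.1.
Take 2 servings of tofu: uses 226 kcal, +576.0 mg calcium (running total 576.0 mg).
Take 3 servings of Greek yogurt: uses 468 kcal, +576.0 mg calcium (running total 1152.0 mg).
Take 3 servings of strawberries: uses 180 kcal, +66.0 mg calcium (running total 1218.0 mg).
Take 0.5093 servings of kidney beans: uses 109 kcal, +29.0 mg calcium (running total 1247.0 mg).
Filling greedily by calcium-per-kcal is optimal for one linear limit, giving 1247.0 mg.

1247.0 mg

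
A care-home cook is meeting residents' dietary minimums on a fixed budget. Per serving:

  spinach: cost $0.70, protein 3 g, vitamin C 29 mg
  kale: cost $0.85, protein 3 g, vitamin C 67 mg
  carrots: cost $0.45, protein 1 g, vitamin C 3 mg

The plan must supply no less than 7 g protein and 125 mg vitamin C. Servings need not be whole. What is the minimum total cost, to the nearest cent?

A basic optimal solution has at most two foods positive. Try each food alone and each pair with both targets met exactly.
spinach only: max(7/3, 125/29) = 4.31 servings → $3.02.
kale only: max(7/3, 125/67) = 2.333 servings → $1.98.
carrots only: max(7/1, 125/3) = 41.67 servings → $18.75.
spinach + kale with both tight: 0.8246 servings and 1.509 servings → $1.86.
spinach + carrots: intersection lies outside the first quadrant.
kale + carrots with both tight: 1.793 servings and 1.621 servings → $2.25.
The minimum over all feasible corners is $1.86.

$1.86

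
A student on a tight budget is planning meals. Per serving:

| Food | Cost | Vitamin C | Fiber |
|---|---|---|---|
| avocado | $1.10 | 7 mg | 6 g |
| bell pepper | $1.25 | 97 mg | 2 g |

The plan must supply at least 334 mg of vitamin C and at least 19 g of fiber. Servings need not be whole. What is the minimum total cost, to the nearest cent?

$6.39

An LP optimum is at a vertex; with two nutrient constraints at most two foods are used. Check each candidate.
avocado only: max(334/7, 19/6) = 47.71 servings → $52.49.
bell pepper only: max(334/97, 19/2) = 9.5 servings → $11.88.
avocado + bell pepper with both tight: 2.069 servings and 3.294 servings → $6.39.
Cheapest feasible corner: $6.39.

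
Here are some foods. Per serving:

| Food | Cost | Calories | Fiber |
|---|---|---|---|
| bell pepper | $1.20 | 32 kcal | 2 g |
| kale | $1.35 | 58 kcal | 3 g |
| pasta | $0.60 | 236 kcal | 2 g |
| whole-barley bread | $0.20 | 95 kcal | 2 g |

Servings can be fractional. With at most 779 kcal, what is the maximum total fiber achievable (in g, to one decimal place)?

48.7 g

Fiber per kcal: bell pepper 0.0625, kale 0.05172, whole-barley bread 0.02105, pasta 0.008475.
With no serving limits, spend the whole calories allowance on bell pepper: 779 kcal / 32 kcal × 2 g = 48.7 g.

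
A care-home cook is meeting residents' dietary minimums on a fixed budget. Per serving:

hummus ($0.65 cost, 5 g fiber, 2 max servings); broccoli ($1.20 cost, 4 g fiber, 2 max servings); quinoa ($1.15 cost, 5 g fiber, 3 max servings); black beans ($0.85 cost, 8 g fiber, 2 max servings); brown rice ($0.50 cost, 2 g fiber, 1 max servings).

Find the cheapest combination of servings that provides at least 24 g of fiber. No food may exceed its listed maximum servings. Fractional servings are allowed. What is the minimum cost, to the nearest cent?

$2.74

Cost per g of fiber: black beans $0.1062, hummus $0.1300, quinoa $0.2300, brown rice $0.2500, broccoli $0.3000.
Take 2 servings of black beans: +16.0 g fiber for $1.70 (total $1.70, still need 8.0 g).
Take 1.6 servings of hummus: +8.0 g fiber for $1.04 (total $2.74, still need 0.0 g).
Filling from the cheapest source first is optimal under one linear minimum: $2.74.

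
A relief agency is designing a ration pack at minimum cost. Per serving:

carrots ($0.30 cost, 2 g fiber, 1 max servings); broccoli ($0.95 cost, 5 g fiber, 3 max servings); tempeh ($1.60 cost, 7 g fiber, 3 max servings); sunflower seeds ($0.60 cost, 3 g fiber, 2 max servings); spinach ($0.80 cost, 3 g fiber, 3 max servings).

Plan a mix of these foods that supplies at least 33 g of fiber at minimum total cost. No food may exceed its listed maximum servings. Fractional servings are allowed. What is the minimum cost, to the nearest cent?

$6.64

Cost per g of fiber: carrots $0.1500, broccoli $0.1900, sunflower seeds $0.2000, tempeh $0.2286, spinach $0.2667.
Take 1 serving of carrots: +2.0 g fiber for $0.30 (total $0.30, still need 31.0 g).
Take 3 servings of broccoli: +15.0 g fiber for $2.85 (total $3.15, still need 16.0 g).
Take 2 servings of sunflower seeds: +6.0 g fiber for $1.20 (total $4.35, still need 10.0 g).
Take 1.429 servings of tempeh: +10.0 g fiber for $2.29 (total $6.64, still need 0.0 g).
Greedy by cheapest-per-g is optimal for a single linear constraint, so the minimum cost is $6.64.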